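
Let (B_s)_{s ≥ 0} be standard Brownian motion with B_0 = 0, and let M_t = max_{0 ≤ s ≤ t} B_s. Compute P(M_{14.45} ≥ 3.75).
P(M_{14.45} ≥ 3.75) = 2·P(B_{14.45} ≥ 3.75) = 2(1 − Φ(3.75/√14.45)) ≈ 0.3239

By the reflection principle for Brownian motion, P(M_t ≥ a) = 2 · P(B_t ≥ a) for a ≥ 0. Since B_t ~ N(0, t), P(B_t ≥ 3.75) = 1 − Φ(3.75/√t) = 1 − Φ(3.75/√14.45) = 1 − Φ(0.9865). So
  P(M_{14.45} ≥ 3.75) = 2(1 − Φ(0.9865)) ≈ 0.3239.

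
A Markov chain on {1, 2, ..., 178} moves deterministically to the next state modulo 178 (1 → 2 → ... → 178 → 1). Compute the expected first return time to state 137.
E[T_137 | X_0 = 137] = 178

The chain cycles deterministically, so starting at state 137 it returns in exactly 178 steps. Equivalently, the stationary distribution is uniform π_j = 1/178 for every state j, so by Kac's formula E[T_137] = 1/π_137 = 178.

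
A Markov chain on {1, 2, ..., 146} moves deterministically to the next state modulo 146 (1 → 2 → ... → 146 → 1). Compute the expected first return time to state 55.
E[T_55 | X_0 = 55] = 146

The chain cycles deterministically, so starting at state 55 it returns in exactly 146 steps. Equivalently, the stationary distribution is uniform π_j = 1/146 for every state j, so by Kac's formula E[T_55] = 1/π_55 = 146.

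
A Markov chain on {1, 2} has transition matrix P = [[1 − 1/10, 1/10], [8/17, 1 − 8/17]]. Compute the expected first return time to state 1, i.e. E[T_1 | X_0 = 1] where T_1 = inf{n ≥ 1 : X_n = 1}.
E[T_1 | X_0 = 1] = 1/π_1 = 97/80

For an irreducible recurrent Markov chain with stationary distribution π, E[T_i | X_0 = i] = 1/π_i (Kac's formula). Here π_1 = (8/17)/(1/10 + 8/17) = (8/17)/(97/170) = 80/97, so E[T_1 | X_0 = 1] = 1/π_1 = (1/10 + 8/17)/(8/17) = (97/170)/(8/17) = 97/80.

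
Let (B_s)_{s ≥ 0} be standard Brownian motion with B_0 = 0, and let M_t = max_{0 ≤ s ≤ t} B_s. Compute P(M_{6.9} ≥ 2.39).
P(M_{6.9} ≥ 2.39) = 2·P(B_{6.9} ≥ 2.39) = 2(1 − Φ(2.39/√6.9)) ≈ 0.3629

By the reflection principle for Brownian motion, P(M_t ≥ a) = 2 · P(B_t ≥ a) for a ≥ 0. Since B_t ~ N(0, t), P(B_t ≥ 2.39) = 1 − Φ(2.39/√t) = 1 − Φ(2.39/√6.9) = 1 − Φ(0.9099). So
  P(M_{6.9} ≥ 2.39) = 2(1 − Φ(0.9099)) ≈ 0.3629.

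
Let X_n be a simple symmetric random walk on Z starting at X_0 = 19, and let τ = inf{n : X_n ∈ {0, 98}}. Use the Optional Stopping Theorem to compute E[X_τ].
E[X_τ] = 19

X_n is a martingale and τ is a bounded-mean stopping time (indeed τ is finite a.s. with bounded expectation since the walk is in a bounded region). By the OST, E[X_τ] = E[X_0] = 19. Equivalently: E[X_τ] = 98 · P(hit 98 first) + 0 · P(hit 0 first) = 98 · (19/98) = 19.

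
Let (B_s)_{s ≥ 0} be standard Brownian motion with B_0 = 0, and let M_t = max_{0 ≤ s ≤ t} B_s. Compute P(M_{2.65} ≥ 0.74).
P(M_{2.65} ≥ 0.74) = 2·P(B_{2.65} ≥ 0.74) = 2(1 − Φ(0.74/√2.65)) ≈ 0.6494

By the reflection principle for Brownian motion, P(M_t ≥ a) = 2 · P(B_t ≥ a) for a ≥ 0. Since B_t ~ N(0, t), P(B_t ≥ 0.74) = 1 − Φ(0.74/√t) = 1 − Φ(0.74/√2.65) = 1 − Φ(0.4546). So
  P(M_{2.65} ≥ 0.74) = 2(1 − Φ(0.4546)) ≈ 0.6494.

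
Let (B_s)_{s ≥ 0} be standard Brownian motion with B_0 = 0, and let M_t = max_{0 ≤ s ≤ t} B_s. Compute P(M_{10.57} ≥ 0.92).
P(M_{10.57} ≥ 0.92) = 2·P(B_{10.57} ≥ 0.92) = 2(1 − Φ(0.92/√10.57)) ≈ 0.7772

By the reflection principle for Brownian motion, P(M_t ≥ a) = 2 · P(B_t ≥ a) for a ≥ 0. Since B_t ~ N(0, t), P(B_t ≥ 0.92) = 1 − Φ(0.92/√t) = 1 − Φ(0.92/√10.57) = 1 − Φ(0.2830). So
  P(M_{10.57} ≥ 0.92) = 2(1 − Φ(0.2830)) ≈ 0.7772.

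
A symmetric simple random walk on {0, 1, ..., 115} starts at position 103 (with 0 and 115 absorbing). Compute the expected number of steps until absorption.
E[τ | X_0 = 103] = 1236

Let v_k = E[τ | X_0 = k]. Boundary: v_0 = v_115 = 0. Recurrence: v_k = 1 + (v_{k-1} + v_{k+1})/2 for 1 ≤ k ≤ 114. The particular solution to v_k − (v_{k-1} + v_{k+1})/2 = 1 is v_k = −k^2. Adding homogeneous solution A + B k and matching boundaries gives v_k = k (115 − k). Substituting k = 103: v_103 = 103 · 12 = 1236.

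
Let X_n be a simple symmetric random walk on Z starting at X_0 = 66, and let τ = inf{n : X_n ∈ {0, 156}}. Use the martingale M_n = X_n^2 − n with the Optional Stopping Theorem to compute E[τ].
E[τ] = 5940

M_n = X_n^2 − n is a martingale (since E[X_{n+1}^2 | F_n] = X_n^2 + 1). By OST (τ has finite mean in a bounded region), E[M_τ] = E[M_0] = X_0^2 − 0 = 66^2 = 4356. Also E[M_τ] = E[X_τ^2] − E[τ]. The walk exits at 0 or 156, with P(hit 156 first) = 66/156, so E[X_τ^2] = 156^2 · 66/156 + 0 = 10296. Thus E[τ] = E[X_τ^2] − E[M_τ] = 10296 − 4356 = 5940 = 66(156 − 66) = 5940.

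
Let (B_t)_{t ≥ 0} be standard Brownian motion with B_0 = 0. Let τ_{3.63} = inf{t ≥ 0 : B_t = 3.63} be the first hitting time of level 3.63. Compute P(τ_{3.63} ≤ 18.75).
P(τ_{3.63} ≤ 18.75) = 2(1 − Φ(3.63/√18.75)) = 2(1 − Φ(0.8383)) ≈ 0.4019

By the reflection principle for standard BM, P(τ_b ≤ t) = 2 · P(B_t ≥ b). Since B_t ~ N(0, t), P(B_t ≥ 3.63) = 1 − Φ(3.63/√t) = 1 − Φ(3.63/√18.75) = 1 − Φ(0.8383) ≈ 0.20093. Doubling: P(τ_{3.63} ≤ 18.75) ≈ 2 · 0.20093 = 0.40186 ≈ 0.4019.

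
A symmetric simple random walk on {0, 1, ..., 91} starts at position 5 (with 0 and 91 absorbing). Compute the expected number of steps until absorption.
E[τ | X_0 = 5] = 430

Let v_k = E[τ | X_0 = k]. Boundary: v_0 = v_91 = 0. Recurrence: v_k = 1 + (v_{k-1} + v_{k+1})/2 for 1 ≤ k ≤ 90. The particular solution to v_k − (v_{k-1} + v_{k+1})/2 = 1 is v_k = −k^2. Adding homogeneous solution A + B k and matching boundaries gives v_k = k (91 − k). Substituting k = 5: v_5 = 5 · 86 = 430.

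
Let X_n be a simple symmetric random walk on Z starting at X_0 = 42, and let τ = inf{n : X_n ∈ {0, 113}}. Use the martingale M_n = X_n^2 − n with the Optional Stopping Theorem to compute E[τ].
E[τ] = 2982

M_n = X_n^2 − n is a martingale (since E[X_{n+1}^2 | F_n] = X_n^2 + 1). By OST (τ has finite mean in a bounded region), E[M_τ] = E[M_0] = X_0^2 − 0 = 42^2 = 1764. Also E[M_τ] = E[X_τ^2] − E[τ]. The walk exits at 0 or 113, with P(hit 113 first) = 42/113, so E[X_τ^2] = 113^2 · 42/113 + 0 = 4746. Thus E[τ] = E[X_τ^2] − E[M_τ] = 4746 − 1764 = 2982 = 42(113 − 42) = 2982.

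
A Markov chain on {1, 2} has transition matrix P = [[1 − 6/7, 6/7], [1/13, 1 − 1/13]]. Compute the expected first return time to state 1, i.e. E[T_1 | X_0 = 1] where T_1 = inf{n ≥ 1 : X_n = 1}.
E[T_1 | X_0 = 1] = 1/π_1 = 85/7

For an irreducible recurrent Markov chain with stationary distribution π, E[T_i | X_0 = i] = 1/π_i (Kac's formula). Here π_1 = (1/13)/(6/7 + 1/13) = (1/13)/(85/91) = 7/85, so E[T_1 | X_0 = 1] = 1/π_1 = (6/7 + 1/13)/(1/13) = (85/91)/(1/13) = 85/7.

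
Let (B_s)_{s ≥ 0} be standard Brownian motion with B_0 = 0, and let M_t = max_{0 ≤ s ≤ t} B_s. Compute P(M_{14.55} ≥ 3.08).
P(M_{14.55} ≥ 3.08) = 2·P(B_{14.55} ≥ 3.08) = 2(1 − Φ(3.08/√14.55)) ≈ 0.4194

By the reflection principle for Brownian motion, P(M_t ≥ a) = 2 · P(B_t ≥ a) for a ≥ 0. Since B_t ~ N(0, t), P(B_t ≥ 3.08) = 1 − Φ(3.08/√t) = 1 − Φ(3.08/√14.55) = 1 − Φ(0.8075). So
  P(M_{14.55} ≥ 3.08) = 2(1 − Φ(0.8075)) ≈ 0.4194.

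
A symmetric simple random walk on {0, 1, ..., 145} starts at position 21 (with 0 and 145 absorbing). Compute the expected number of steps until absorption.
E[τ | X_0 = 21] = 2604

Let v_k = E[τ | X_0 = k]. Boundary: v_0 = v_145 = 0. Recurrence: v_k = 1 + (v_{k-1} + v_{k+1})/2 for 1 ≤ k ≤ 144. The particular solution to v_k − (v_{k-1} + v_{k+1})/2 = 1 is v_k = −k^2. Adding homogeneous solution A + B k and matching boundaries gives v_k = k (145 − k). Substituting k = 21: v_21 = 21 · 124 = 2604.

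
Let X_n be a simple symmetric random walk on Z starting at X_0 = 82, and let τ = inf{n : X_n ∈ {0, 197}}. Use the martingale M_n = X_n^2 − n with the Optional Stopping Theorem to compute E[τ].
E[τ] = 9430

M_n = X_n^2 − n is a martingale (since E[X_{n+1}^2 | F_n] = X_n^2 + 1). By OST (τ has finite mean in a bounded region), E[M_τ] = E[M_0] = X_0^2 − 0 = 82^2 = 6724. Also E[M_τ] = E[X_τ^2] − E[τ]. The walk exits at 0 or 197, with P(hit 197 first) = 82/197, so E[X_τ^2] = 197^2 · 82/197 + 0 = 16154. Thus E[τ] = E[X_τ^2] − E[M_τ] = 16154 − 6724 = 9430 = 82(197 − 82) = 9430.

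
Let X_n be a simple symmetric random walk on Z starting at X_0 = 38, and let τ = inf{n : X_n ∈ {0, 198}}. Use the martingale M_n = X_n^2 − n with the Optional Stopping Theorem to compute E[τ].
E[τ] = 6080

M_n = X_n^2 − n is a martingale (since E[X_{n+1}^2 | F_n] = X_n^2 + 1). By OST (τ has finite mean in a bounded region), E[M_τ] = E[M_0] = X_0^2 − 0 = 38^2 = 1444. Also E[M_τ] = E[X_τ^2] − E[τ]. The walk exits at 0 or 198, with P(hit 198 first) = 38/198, so E[X_τ^2] = 198^2 · 38/198 + 0 = 7524. Thus E[τ] = E[X_τ^2] − E[M_τ] = 7524 − 1444 = 6080 = 38(198 − 38) = 6080.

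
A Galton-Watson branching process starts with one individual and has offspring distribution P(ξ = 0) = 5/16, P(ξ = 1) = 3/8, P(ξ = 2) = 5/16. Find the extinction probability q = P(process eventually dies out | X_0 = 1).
q = 1

Mean offspring μ = 0·5/16 + 1·3/8 + 2·5/16 = 1 ≤ 1. For μ ≤ 1 with offspring not concentrated at 1, the Galton-Watson process goes extinct almost surely, so q = 1.
(Algebraic check: The pgf is f(s) = 5/16 + 3/8·s + 5/16·s². The extinction probability q is the smallest fixed point of f in [0, 1]. Setting s = f(s):
  5/16·s² + (3/8 − 1)·s + 5/16 = 0
  5/16·s² − (5/16 + 5/16)·s + 5/16 = 0
which factors as (s − 1)·(5/16·s − 5/16) = 0, giving roots s = 1 and s = (5/16)/(5/16) = 1. Since 1 ≥ 1, the smallest root in [0, 1] is s = 1.)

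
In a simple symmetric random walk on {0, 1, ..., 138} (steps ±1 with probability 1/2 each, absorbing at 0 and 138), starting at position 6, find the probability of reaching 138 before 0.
P(hit 138 before 0) = 6/138 = 1/23

Let u_k = P(hit 138 before 0 | start at k). Then u_0 = 0, u_138 = 1, and u_k = u_{k-1}/2 + u_{k+1}/2 for 1 ≤ k ≤ 137. This harmonic recurrence is solved by u_k = k/138, giving u_6 = 6/138 = 1/23.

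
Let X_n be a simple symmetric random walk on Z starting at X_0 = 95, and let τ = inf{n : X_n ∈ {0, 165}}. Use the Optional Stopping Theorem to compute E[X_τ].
E[X_τ] = 95

X_n is a martingale and τ is a bounded-mean stopping time (indeed τ is finite a.s. with bounded expectation since the walk is in a bounded region). By the OST, E[X_τ] = E[X_0] = 95. Equivalently: E[X_τ] = 165 · P(hit 165 first) + 0 · P(hit 0 first) = 165 · (95/165) = 95.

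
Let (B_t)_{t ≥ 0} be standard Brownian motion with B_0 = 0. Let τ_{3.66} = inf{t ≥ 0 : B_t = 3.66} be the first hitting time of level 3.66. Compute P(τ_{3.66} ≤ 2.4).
P(τ_{3.66} ≤ 2.4) = 2(1 − Φ(3.66/√2.4)) = 2(1 − Φ(2.3625)) ≈ 0.0182

By the reflection principle for standard BM, P(τ_b ≤ t) = 2 · P(B_t ≥ b). Since B_t ~ N(0, t), P(B_t ≥ 3.66) = 1 − Φ(3.66/√t) = 1 − Φ(3.66/√2.4) = 1 − Φ(2.3625) ≈ 0.00908. Doubling: P(τ_{3.66} ≤ 2.4) ≈ 2 · 0.00908 = 0.01816 ≈ 0.0182.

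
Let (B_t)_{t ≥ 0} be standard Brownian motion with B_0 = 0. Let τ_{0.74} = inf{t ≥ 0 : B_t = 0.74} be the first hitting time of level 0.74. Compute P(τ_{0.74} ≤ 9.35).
P(τ_{0.74} ≤ 9.35) = 2(1 − Φ(0.74/√9.35)) = 2(1 − Φ(0.2420)) ≈ 0.8088

By the reflection principle for standard BM, P(τ_b ≤ t) = 2 · P(B_t ≥ b). Since B_t ~ N(0, t), P(B_t ≥ 0.74) = 1 − Φ(0.74/√t) = 1 − Φ(0.74/√9.35) = 1 − Φ(0.2420) ≈ 0.40439. Doubling: P(τ_{0.74} ≤ 9.35) ≈ 2 · 0.40439 = 0.80878 ≈ 0.8088.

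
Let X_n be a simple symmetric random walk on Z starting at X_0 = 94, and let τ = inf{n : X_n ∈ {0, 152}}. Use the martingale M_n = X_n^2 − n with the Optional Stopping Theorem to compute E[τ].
E[τ] = 5452

M_n = X_n^2 − n is a martingale (since E[X_{n+1}^2 | F_n] = X_n^2 + 1). By OST (τ has finite mean in a bounded region), E[M_τ] = E[M_0] = X_0^2 − 0 = 94^2 = 8836. Also E[M_τ] = E[X_τ^2] − E[τ]. The walk exits at 0 or 152, with P(hit 152 first) = 94/152, so E[X_τ^2] = 152^2 · 94/152 + 0 = 14288. Thus E[τ] = E[X_τ^2] − E[M_τ] = 14288 − 8836 = 5452 = 94(152 − 94) = 5452.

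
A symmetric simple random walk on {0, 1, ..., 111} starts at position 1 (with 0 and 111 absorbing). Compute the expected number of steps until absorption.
E[τ | X_0 = 1] = 110

Let v_k = E[τ | X_0 = k]. Boundary: v_0 = v_111 = 0. Recurrence: v_k = 1 + (v_{k-1} + v_{k+1})/2 for 1 ≤ k ≤ 110. The particular solution to v_k − (v_{k-1} + v_{k+1})/2 = 1 is v_k = −k^2. Adding homogeneous solution A + B k and matching boundaries gives v_k = k (111 − k). Substituting k = 1: v_1 = 1 · 110 = 110.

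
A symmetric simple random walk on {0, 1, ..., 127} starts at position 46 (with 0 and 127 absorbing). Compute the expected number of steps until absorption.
E[τ | X_0 = 46] = 3726

Let v_k = E[τ | X_0 = k]. Boundary: v_0 = v_127 = 0. Recurrence: v_k = 1 + (v_{k-1} + v_{k+1})/2 for 1 ≤ k ≤ 126. The particular solution to v_k − (v_{k-1} + v_{k+1})/2 = 1 is v_k = −k^2. Adding homogeneous solution A + B k and matching boundaries gives v_k = k (127 − k). Substituting k = 46: v_46 = 46 · 81 = 3726.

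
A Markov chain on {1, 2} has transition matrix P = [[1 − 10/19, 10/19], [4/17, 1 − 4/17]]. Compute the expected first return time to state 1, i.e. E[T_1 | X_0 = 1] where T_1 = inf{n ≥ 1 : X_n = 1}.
E[T_1 | X_0 = 1] = 1/π_1 = 123/38

For an irreducible recurrent Markov chain with stationary distribution π, E[T_i | X_0 = i] = 1/π_i (Kac's formula). Here π_1 = (4/17)/(10/19 + 4/17) = (4/17)/(246/323) = 38/123, so E[T_1 | X_0 = 1] = 1/π_1 = (10/19 + 4/17)/(4/17) = (246/323)/(4/17) = 123/38.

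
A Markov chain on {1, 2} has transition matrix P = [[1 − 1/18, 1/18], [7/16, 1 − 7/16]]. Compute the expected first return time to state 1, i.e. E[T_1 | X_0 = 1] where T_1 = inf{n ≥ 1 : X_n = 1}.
E[T_1 | X_0 = 1] = 1/π_1 = 71/63

For an irreducible recurrent Markov chain with stationary distribution π, E[T_i | X_0 = i] = 1/π_i (Kac's formula). Here π_1 = (7/16)/(1/18 + 7/16) = (7/16)/(71/144) = 63/71, so E[T_1 | X_0 = 1] = 1/π_1 = (1/18 + 7/16)/(7/16) = (71/144)/(7/16) = 71/63.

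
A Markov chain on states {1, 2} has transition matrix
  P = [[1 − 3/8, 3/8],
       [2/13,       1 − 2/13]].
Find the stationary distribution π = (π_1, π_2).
π_1 = 16/55, π_2 = 39/55

Solve πP = π with π_1 + π_2 = 1. From πP = π: π_1 · (1 − 3/8) + π_2 · 2/13 = π_1 ⇒ π_2 · 2/13 = π_1 · 3/8 ⇒ π_2/π_1 = (3/8)/(2/13) = 39/16. Together with π_1 + π_2 = 1:
  π_1 = (2/13)/(3/8 + 2/13) = (2/13)/(55/104) = 16/55,
  π_2 = (3/8)/(3/8 + 2/13) = (3/8)/(55/104) = 39/55.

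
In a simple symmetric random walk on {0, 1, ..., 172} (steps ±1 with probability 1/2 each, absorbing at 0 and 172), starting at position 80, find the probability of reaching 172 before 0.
P(hit 172 before 0) = 80/172 = 20/43

Let u_k = P(hit 172 before 0 | start at k). Then u_0 = 0, u_172 = 1, and u_k = u_{k-1}/2 + u_{k+1}/2 for 1 ≤ k ≤ 171. This harmonic recurrence is solved by u_k = k/172, giving u_80 = 80/172 = 20/43.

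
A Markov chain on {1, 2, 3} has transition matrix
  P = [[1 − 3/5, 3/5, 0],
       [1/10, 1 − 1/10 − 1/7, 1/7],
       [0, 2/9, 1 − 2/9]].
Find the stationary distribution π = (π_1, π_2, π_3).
π = (7/76, 21/38, 27/76)

This is a birth-death chain on three states, which satisfies detailed balance: π_1 · P_{12} = π_2 · P_{21} and π_2 · P_{23} = π_3 · P_{32}.
From π_1 · 3/5 = π_2 · 1/10: π_2/π_1 = (3/5)/(1/10) = 6.
From π_2 · 1/7 = π_3 · 2/9: π_3/π_2 = (1/7)/(2/9) = 9/14.
Take π_1 proportional to 1; then unnormalized π = (1, 6, 27/7). Normalize by dividing by the sum 76/7:
  π = (7/76, 21/38, 27/76).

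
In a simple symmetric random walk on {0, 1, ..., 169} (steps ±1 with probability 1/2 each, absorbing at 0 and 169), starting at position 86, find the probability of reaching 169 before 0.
P(hit 169 before 0) = 86/169

Let u_k = P(hit 169 before 0 | start at k). Then u_0 = 0, u_169 = 1, and u_k = u_{k-1}/2 + u_{k+1}/2 for 1 ≤ k ≤ 168. This harmonic recurrence is solved by u_k = k/169, giving u_86 = 86/169.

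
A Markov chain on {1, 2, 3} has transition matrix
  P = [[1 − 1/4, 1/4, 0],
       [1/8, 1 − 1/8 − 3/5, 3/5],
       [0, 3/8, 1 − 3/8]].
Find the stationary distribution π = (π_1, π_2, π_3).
π = (5/31, 10/31, 16/31)

This is a birth-death chain on three states, which satisfies detailed balance: π_1 · P_{12} = π_2 · P_{21} and π_2 · P_{23} = π_3 · P_{32}.
From π_1 · 1/4 = π_2 · 1/8: π_2/π_1 = (1/4)/(1/8) = 2.
From π_2 · 3/5 = π_3 · 3/8: π_3/π_2 = (3/5)/(3/8) = 8/5.
Take π_1 proportional to 1; then unnormalized π = (1, 2, 16/5). Normalize by dividing by the sum 31/5:
  π = (5/31, 10/31, 16/31).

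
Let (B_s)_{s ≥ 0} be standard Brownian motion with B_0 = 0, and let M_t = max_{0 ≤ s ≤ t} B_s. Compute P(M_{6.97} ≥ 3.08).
P(M_{6.97} ≥ 3.08) = 2·P(B_{6.97} ≥ 3.08) = 2(1 − Φ(3.08/√6.97)) ≈ 0.2434

By the reflection principle for Brownian motion, P(M_t ≥ a) = 2 · P(B_t ≥ a) for a ≥ 0. Since B_t ~ N(0, t), P(B_t ≥ 3.08) = 1 − Φ(3.08/√t) = 1 − Φ(3.08/√6.97) = 1 − Φ(1.1666). So
  P(M_{6.97} ≥ 3.08) = 2(1 − Φ(1.1666)) ≈ 0.2434.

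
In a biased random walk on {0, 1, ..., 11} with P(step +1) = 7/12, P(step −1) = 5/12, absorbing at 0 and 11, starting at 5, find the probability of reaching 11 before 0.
P(hit 11 before 0) = (1 − (5/7)^5) / (1 − (5/7)^11) = 804836809/964249309

Let u_k denote P(reach 11 before 0 | start at k). Boundary: u_0 = 0, u_11 = 1. Recurrence: u_k = 7/12·u_{k+1} + 5/12·u_{k-1} for 1 ≤ k ≤ 10. Try u_k = A + B·r^k with r = q/p = (5/12)/(7/12) = 5/7. Substitution satisfies the recurrence; boundary conditions give:
  u_k = (1 − r^k) / (1 − r^N) = (1 − (5/7)^5) / (1 − (5/7)^11) = 804836809/964249309.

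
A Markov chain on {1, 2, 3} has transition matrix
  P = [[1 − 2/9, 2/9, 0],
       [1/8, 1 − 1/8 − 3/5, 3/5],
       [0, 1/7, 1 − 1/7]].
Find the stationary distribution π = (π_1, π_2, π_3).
π = (45/461, 80/461, 336/461)

This is a birth-death chain on three states, which satisfies detailed balance: π_1 · P_{12} = π_2 · P_{21} and π_2 · P_{23} = π_3 · P_{32}.
From π_1 · 2/9 = π_2 · 1/8: π_2/π_1 = (2/9)/(1/8) = 16/9.
From π_2 · 3/5 = π_3 · 1/7: π_3/π_2 = (3/5)/(1/7) = 21/5.
Take π_1 proportional to 1; then unnormalized π = (1, 16/9, 112/15). Normalize by dividing by the sum 461/45:
  π = (45/461, 80/461, 336/461).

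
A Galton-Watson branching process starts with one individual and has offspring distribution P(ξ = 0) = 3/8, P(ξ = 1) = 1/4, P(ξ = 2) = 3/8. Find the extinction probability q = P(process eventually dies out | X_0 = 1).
q = 1

Mean offspring μ = 0·3/8 + 1·1/4 + 2·3/8 = 1 ≤ 1. For μ ≤ 1 with offspring not concentrated at 1, the Galton-Watson process goes extinct almost surely, so q = 1.
(Algebraic check: The pgf is f(s) = 3/8 + 1/4·s + 3/8·s². The extinction probability q is the smallest fixed point of f in [0, 1]. Setting s = f(s):
  3/8·s² + (1/4 − 1)·s + 3/8 = 0
  3/8·s² − (3/8 + 3/8)·s + 3/8 = 0
which factors as (s − 1)·(3/8·s − 3/8) = 0, giving roots s = 1 and s = (3/8)/(3/8) = 1. Since 1 ≥ 1, the smallest root in [0, 1] is s = 1.)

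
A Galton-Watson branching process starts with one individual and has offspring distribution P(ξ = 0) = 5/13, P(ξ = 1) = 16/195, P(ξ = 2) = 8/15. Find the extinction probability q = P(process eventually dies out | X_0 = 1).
q = 75/104

The pgf is f(s) = 5/13 + 16/195·s + 8/15·s². The extinction probability q is the smallest fixed point of f in [0, 1]. Setting s = f(s):
  8/15·s² + (16/195 − 1)·s + 5/13 = 0
  8/15·s² − (5/13 + 8/15)·s + 5/13 = 0
which factors as (s − 1)·(8/15·s − 5/13) = 0, giving roots s = 1 and s = (5/13)/(8/15) = 75/104.
Mean offspring μ = 16/195 + 2·8/15 = 224/195 > 1 (supercritical), so q < 1. The extinction probability is the smaller root: q = (5/13)/(8/15) = 75/104.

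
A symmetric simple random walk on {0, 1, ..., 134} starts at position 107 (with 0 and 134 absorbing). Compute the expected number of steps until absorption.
E[τ | X_0 = 107] = 2889

Let v_k = E[τ | X_0 = k]. Boundary: v_0 = v_134 = 0. Recurrence: v_k = 1 + (v_{k-1} + v_{k+1})/2 for 1 ≤ k ≤ 133. The particular solution to v_k − (v_{k-1} + v_{k+1})/2 = 1 is v_k = −k^2. Adding homogeneous solution A + B k and matching boundaries gives v_k = k (134 − k). Substituting k = 107: v_107 = 107 · 27 = 2889.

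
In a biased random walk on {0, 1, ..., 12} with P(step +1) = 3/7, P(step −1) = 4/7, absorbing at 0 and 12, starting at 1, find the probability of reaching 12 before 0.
P(hit 12 before 0) = (1 − (4/3)^1) / (1 − (4/3)^12) = 177147/16245775

Let u_k denote P(reach 12 before 0 | start at k). Boundary: u_0 = 0, u_12 = 1. Recurrence: u_k = 3/7·u_{k+1} + 4/7·u_{k-1} for 1 ≤ k ≤ 11. Try u_k = A + B·r^k with r = q/p = (4/7)/(3/7) = 4/3. Substitution satisfies the recurrence; boundary conditions give:
  u_k = (1 − r^k) / (1 − r^N) = (1 − (4/3)^1) / (1 − (4/3)^12) = 177147/16245775.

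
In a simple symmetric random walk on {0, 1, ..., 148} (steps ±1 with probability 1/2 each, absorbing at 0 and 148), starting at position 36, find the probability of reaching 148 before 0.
P(hit 148 before 0) = 36/148 = 9/37

Let u_k = P(hit 148 before 0 | start at k). Then u_0 = 0, u_148 = 1, and u_k = u_{k-1}/2 + u_{k+1}/2 for 1 ≤ k ≤ 147. This harmonic recurrence is solved by u_k = k/148, giving u_36 = 36/148 = 9/37.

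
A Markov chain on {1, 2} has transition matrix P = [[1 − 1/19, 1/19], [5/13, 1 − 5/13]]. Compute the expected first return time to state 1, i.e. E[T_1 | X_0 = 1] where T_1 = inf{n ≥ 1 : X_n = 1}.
E[T_1 | X_0 = 1] = 1/π_1 = 108/95

For an irreducible recurrent Markov chain with stationary distribution π, E[T_i | X_0 = i] = 1/π_i (Kac's formula). Here π_1 = (5/13)/(1/19 + 5/13) = (5/13)/(108/247) = 95/108, so E[T_1 | X_0 = 1] = 1/π_1 = (1/19 + 5/13)/(5/13) = (108/247)/(5/13) = 108/95.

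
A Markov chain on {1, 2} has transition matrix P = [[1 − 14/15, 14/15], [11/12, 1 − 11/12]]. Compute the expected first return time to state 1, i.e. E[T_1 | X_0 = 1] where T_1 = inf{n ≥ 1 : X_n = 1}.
E[T_1 | X_0 = 1] = 1/π_1 = 111/55

For an irreducible recurrent Markov chain with stationary distribution π, E[T_i | X_0 = i] = 1/π_i (Kac's formula). Here π_1 = (11/12)/(14/15 + 11/12) = (11/12)/(37/20) = 55/111, so E[T_1 | X_0 = 1] = 1/π_1 = (14/15 + 11/12)/(11/12) = (37/20)/(11/12) = 111/55.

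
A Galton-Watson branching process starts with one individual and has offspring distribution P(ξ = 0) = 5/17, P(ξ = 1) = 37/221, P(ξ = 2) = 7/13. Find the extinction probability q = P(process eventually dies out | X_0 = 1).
q = 65/119

The pgf is f(s) = 5/17 + 37/221·s + 7/13·s². The extinction probability q is the smallest fixed point of f in [0, 1]. Setting s = f(s):
  7/13·s² + (37/221 − 1)·s + 5/17 = 0
  7/13·s² − (5/17 + 7/13)·s + 5/17 = 0
which factors as (s − 1)·(7/13·s − 5/17) = 0, giving roots s = 1 and s = (5/17)/(7/13) = 65/119.
Mean offspring μ = 37/221 + 2·7/13 = 275/221 > 1 (supercritical), so q < 1. The extinction probability is the smaller root: q = (5/17)/(7/13) = 65/119.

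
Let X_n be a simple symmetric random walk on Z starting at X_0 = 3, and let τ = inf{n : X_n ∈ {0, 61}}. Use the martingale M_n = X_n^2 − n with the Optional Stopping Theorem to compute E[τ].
E[τ] = 174

M_n = X_n^2 − n is a martingale (since E[X_{n+1}^2 | F_n] = X_n^2 + 1). By OST (τ has finite mean in a bounded region), E[M_τ] = E[M_0] = X_0^2 − 0 = 3^2 = 9. Also E[M_τ] = E[X_τ^2] − E[τ]. The walk exits at 0 or 61, with P(hit 61 first) = 3/61, so E[X_τ^2] = 61^2 · 3/61 + 0 = 183. Thus E[τ] = E[X_τ^2] − E[M_τ] = 183 − 9 = 174 = 3(61 − 3) = 174.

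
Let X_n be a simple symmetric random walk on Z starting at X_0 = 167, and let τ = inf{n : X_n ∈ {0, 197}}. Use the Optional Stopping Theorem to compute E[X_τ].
E[X_τ] = 167

X_n is a martingale and τ is a bounded-mean stopping time (indeed τ is finite a.s. with bounded expectation since the walk is in a bounded region). By the OST, E[X_τ] = E[X_0] = 167. Equivalently: E[X_τ] = 197 · P(hit 197 first) + 0 · P(hit 0 first) = 197 · (167/197) = 167.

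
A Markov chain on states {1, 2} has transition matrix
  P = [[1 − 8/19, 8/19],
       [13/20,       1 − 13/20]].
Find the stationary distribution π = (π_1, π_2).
π_1 = 247/407, π_2 = 160/407

Solve πP = π with π_1 + π_2 = 1. From πP = π: π_1 · (1 − 8/19) + π_2 · 13/20 = π_1 ⇒ π_2 · 13/20 = π_1 · 8/19 ⇒ π_2/π_1 = (8/19)/(13/20) = 160/247. Together with π_1 + π_2 = 1:
  π_1 = (13/20)/(8/19 + 13/20) = (13/20)/(407/380) = 247/407,
  π_2 = (8/19)/(8/19 + 13/20) = (8/19)/(407/380) = 160/407.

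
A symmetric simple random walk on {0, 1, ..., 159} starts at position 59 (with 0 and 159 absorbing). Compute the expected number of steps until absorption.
E[τ | X_0 = 59] = 5900

Let v_k = E[τ | X_0 = k]. Boundary: v_0 = v_159 = 0. Recurrence: v_k = 1 + (v_{k-1} + v_{k+1})/2 for 1 ≤ k ≤ 158. The particular solution to v_k − (v_{k-1} + v_{k+1})/2 = 1 is v_k = −k^2. Adding homogeneous solution A + B k and matching boundaries gives v_k = k (159 − k). Substituting k = 59: v_59 = 59 · 100 = 5900.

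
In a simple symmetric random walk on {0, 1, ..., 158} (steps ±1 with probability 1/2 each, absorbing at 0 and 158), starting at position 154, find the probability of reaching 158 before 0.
P(hit 158 before 0) = 154/158 = 77/79

Let u_k = P(hit 158 before 0 | start at k). Then u_0 = 0, u_158 = 1, and u_k = u_{k-1}/2 + u_{k+1}/2 for 1 ≤ k ≤ 157. This harmonic recurrence is solved by u_k = k/158, giving u_154 = 154/158 = 77/79.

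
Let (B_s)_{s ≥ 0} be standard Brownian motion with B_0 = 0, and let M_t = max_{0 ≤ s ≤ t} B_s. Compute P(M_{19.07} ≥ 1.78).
P(M_{19.07} ≥ 1.78) = 2·P(B_{19.07} ≥ 1.78) = 2(1 − Φ(1.78/√19.07)) ≈ 0.6836

By the reflection principle for Brownian motion, P(M_t ≥ a) = 2 · P(B_t ≥ a) for a ≥ 0. Since B_t ~ N(0, t), P(B_t ≥ 1.78) = 1 − Φ(1.78/√t) = 1 − Φ(1.78/√19.07) = 1 − Φ(0.4076). So
  P(M_{19.07} ≥ 1.78) = 2(1 − Φ(0.4076)) ≈ 0.6836.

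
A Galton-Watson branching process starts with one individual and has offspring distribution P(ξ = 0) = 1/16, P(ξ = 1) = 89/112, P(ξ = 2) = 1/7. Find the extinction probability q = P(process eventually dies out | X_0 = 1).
q = 7/16

The pgf is f(s) = 1/16 + 89/112·s + 1/7·s². The extinction probability q is the smallest fixed point of f in [0, 1]. Setting s = f(s):
  1/7·s² + (89/112 − 1)·s + 1/16 = 0
  1/7·s² − (1/16 + 1/7)·s + 1/16 = 0
which factors as (s − 1)·(1/7·s − 1/16) = 0, giving roots s = 1 and s = (1/16)/(1/7) = 7/16.
Mean offspring μ = 89/112 + 2·1/7 = 121/112 > 1 (supercritical), so q < 1. The extinction probability is the smaller root: q = (1/16)/(1/7) = 7/16.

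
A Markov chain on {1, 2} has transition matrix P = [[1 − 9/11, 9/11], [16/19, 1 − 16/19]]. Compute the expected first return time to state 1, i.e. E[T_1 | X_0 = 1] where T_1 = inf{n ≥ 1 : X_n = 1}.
E[T_1 | X_0 = 1] = 1/π_1 = 347/176

For an irreducible recurrent Markov chain with stationary distribution π, E[T_i | X_0 = i] = 1/π_i (Kac's formula). Here π_1 = (16/19)/(9/11 + 16/19) = (16/19)/(347/209) = 176/347, so E[T_1 | X_0 = 1] = 1/π_1 = (9/11 + 16/19)/(16/19) = (347/209)/(16/19) = 347/176.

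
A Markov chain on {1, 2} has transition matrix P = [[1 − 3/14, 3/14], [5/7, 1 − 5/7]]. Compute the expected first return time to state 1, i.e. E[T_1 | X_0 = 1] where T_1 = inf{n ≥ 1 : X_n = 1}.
E[T_1 | X_0 = 1] = 1/π_1 = 13/10

For an irreducible recurrent Markov chain with stationary distribution π, E[T_i | X_0 = i] = 1/π_i (Kac's formula). Here π_1 = (5/7)/(3/14 + 5/7) = (5/7)/(13/14) = 10/13, so E[T_1 | X_0 = 1] = 1/π_1 = (3/14 + 5/7)/(5/7) = (13/14)/(5/7) = 13/10.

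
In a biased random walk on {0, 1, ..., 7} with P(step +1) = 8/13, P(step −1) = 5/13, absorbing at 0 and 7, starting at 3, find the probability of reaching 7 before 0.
P(hit 7 before 0) = (1 − (5/8)^3) / (1 − (5/8)^7) = 528384/673009

Let u_k denote P(reach 7 before 0 | start at k). Boundary: u_0 = 0, u_7 = 1. Recurrence: u_k = 8/13·u_{k+1} + 5/13·u_{k-1} for 1 ≤ k ≤ 6. Try u_k = A + B·r^k with r = q/p = (5/13)/(8/13) = 5/8. Substitution satisfies the recurrence; boundary conditions give:
  u_k = (1 − r^k) / (1 − r^N) = (1 − (5/8)^3) / (1 − (5/8)^7) = 528384/673009.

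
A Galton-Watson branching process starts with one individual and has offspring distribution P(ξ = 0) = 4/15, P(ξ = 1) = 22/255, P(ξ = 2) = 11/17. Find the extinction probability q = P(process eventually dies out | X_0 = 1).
q = 68/165

The pgf is f(s) = 4/15 + 22/255·s + 11/17·s². The extinction probability q is the smallest fixed point of f in [0, 1]. Setting s = f(s):
  11/17·s² + (22/255 − 1)·s + 4/15 = 0
  11/17·s² − (4/15 + 11/17)·s + 4/15 = 0
which factors as (s − 1)·(11/17·s − 4/15) = 0, giving roots s = 1 and s = (4/15)/(11/17) = 68/165.
Mean offspring μ = 22/255 + 2·11/17 = 352/255 > 1 (supercritical), so q < 1. The extinction probability is the smaller root: q = (4/15)/(11/17) = 68/165.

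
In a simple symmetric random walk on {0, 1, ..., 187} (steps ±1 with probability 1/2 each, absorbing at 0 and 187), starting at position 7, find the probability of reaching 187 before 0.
P(hit 187 before 0) = 7/187

Let u_k = P(hit 187 before 0 | start at k). Then u_0 = 0, u_187 = 1, and u_k = u_{k-1}/2 + u_{k+1}/2 for 1 ≤ k ≤ 186. This harmonic recurrence is solved by u_k = k/187, giving u_7 = 7/187.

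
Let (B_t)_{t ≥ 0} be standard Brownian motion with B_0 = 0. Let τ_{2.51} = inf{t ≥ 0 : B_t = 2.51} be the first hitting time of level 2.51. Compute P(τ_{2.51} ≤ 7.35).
P(τ_{2.51} ≤ 7.35) = 2(1 − Φ(2.51/√7.35)) = 2(1 − Φ(0.9258)) ≈ 0.3545

By the reflection principle for standard BM, P(τ_b ≤ t) = 2 · P(B_t ≥ b). Since B_t ~ N(0, t), P(B_t ≥ 2.51) = 1 − Φ(2.51/√t) = 1 − Φ(2.51/√7.35) = 1 − Φ(0.9258) ≈ 0.17727. Doubling: P(τ_{2.51} ≤ 7.35) ≈ 2 · 0.17727 = 0.35454 ≈ 0.3545.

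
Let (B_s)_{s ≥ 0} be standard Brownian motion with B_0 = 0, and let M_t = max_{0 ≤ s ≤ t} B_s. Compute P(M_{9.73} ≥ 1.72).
P(M_{9.73} ≥ 1.72) = 2·P(B_{9.73} ≥ 1.72) = 2(1 − Φ(1.72/√9.73)) ≈ 0.5814

By the reflection principle for Brownian motion, P(M_t ≥ a) = 2 · P(B_t ≥ a) for a ≥ 0. Since B_t ~ N(0, t), P(B_t ≥ 1.72) = 1 − Φ(1.72/√t) = 1 − Φ(1.72/√9.73) = 1 − Φ(0.5514). So
  P(M_{9.73} ≥ 1.72) = 2(1 − Φ(0.5514)) ≈ 0.5814.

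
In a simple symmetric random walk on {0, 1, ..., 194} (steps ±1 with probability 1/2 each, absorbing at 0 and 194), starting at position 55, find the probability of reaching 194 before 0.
P(hit 194 before 0) = 55/194

Let u_k = P(hit 194 before 0 | start at k). Then u_0 = 0, u_194 = 1, and u_k = u_{k-1}/2 + u_{k+1}/2 for 1 ≤ k ≤ 193. This harmonic recurrence is solved by u_k = k/194, giving u_55 = 55/194.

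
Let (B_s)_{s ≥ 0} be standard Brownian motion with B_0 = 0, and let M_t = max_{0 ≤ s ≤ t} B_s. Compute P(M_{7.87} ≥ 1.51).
P(M_{7.87} ≥ 1.51) = 2·P(B_{7.87} ≥ 1.51) = 2(1 − Φ(1.51/√7.87)) ≈ 0.5904

By the reflection principle for Brownian motion, P(M_t ≥ a) = 2 · P(B_t ≥ a) for a ≥ 0. Since B_t ~ N(0, t), P(B_t ≥ 1.51) = 1 − Φ(1.51/√t) = 1 − Φ(1.51/√7.87) = 1 − Φ(0.5383). So
  P(M_{7.87} ≥ 1.51) = 2(1 − Φ(0.5383)) ≈ 0.5904.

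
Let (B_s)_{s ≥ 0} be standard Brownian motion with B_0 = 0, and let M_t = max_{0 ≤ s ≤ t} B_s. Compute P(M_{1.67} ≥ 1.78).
P(M_{1.67} ≥ 1.78) = 2·P(B_{1.67} ≥ 1.78) = 2(1 − Φ(1.78/√1.67)) ≈ 0.1684

By the reflection principle for Brownian motion, P(M_t ≥ a) = 2 · P(B_t ≥ a) for a ≥ 0. Since B_t ~ N(0, t), P(B_t ≥ 1.78) = 1 − Φ(1.78/√t) = 1 − Φ(1.78/√1.67) = 1 − Φ(1.3774). So
  P(M_{1.67} ≥ 1.78) = 2(1 − Φ(1.3774)) ≈ 0.1684.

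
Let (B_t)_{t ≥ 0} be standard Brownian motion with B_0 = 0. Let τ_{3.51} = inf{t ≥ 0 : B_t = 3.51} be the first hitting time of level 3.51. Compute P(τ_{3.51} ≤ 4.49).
P(τ_{3.51} ≤ 4.49) = 2(1 − Φ(3.51/√4.49)) = 2(1 − Φ(1.6565)) ≈ 0.0976

By the reflection principle for standard BM, P(τ_b ≤ t) = 2 · P(B_t ≥ b). Since B_t ~ N(0, t), P(B_t ≥ 3.51) = 1 − Φ(3.51/√t) = 1 − Φ(3.51/√4.49) = 1 − Φ(1.6565) ≈ 0.04881. Doubling: P(τ_{3.51} ≤ 4.49) ≈ 2 · 0.04881 = 0.09762 ≈ 0.0976.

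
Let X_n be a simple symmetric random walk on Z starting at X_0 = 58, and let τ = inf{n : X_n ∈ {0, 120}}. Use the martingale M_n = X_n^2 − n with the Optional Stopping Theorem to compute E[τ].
E[τ] = 3596

M_n = X_n^2 − n is a martingale (since E[X_{n+1}^2 | F_n] = X_n^2 + 1). By OST (τ has finite mean in a bounded region), E[M_τ] = E[M_0] = X_0^2 − 0 = 58^2 = 3364. Also E[M_τ] = E[X_τ^2] − E[τ]. The walk exits at 0 or 120, with P(hit 120 first) = 58/120, so E[X_τ^2] = 120^2 · 58/120 + 0 = 6960. Thus E[τ] = E[X_τ^2] − E[M_τ] = 6960 − 3364 = 3596 = 58(120 − 58) = 3596.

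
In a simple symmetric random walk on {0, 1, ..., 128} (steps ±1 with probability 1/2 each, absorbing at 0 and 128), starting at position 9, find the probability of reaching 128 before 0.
P(hit 128 before 0) = 9/128

Let u_k = P(hit 128 before 0 | start at k). Then u_0 = 0, u_128 = 1, and u_k = u_{k-1}/2 + u_{k+1}/2 for 1 ≤ k ≤ 127. This harmonic recurrence is solved by u_k = k/128, giving u_9 = 9/128.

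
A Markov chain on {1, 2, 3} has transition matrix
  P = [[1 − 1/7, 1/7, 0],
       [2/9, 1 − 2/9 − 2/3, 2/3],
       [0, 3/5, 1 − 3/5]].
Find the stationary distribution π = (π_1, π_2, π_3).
π = (14/33, 3/11, 10/33)

This is a birth-death chain on three states, which satisfies detailed balance: π_1 · P_{12} = π_2 · P_{21} and π_2 · P_{23} = π_3 · P_{32}.
From π_1 · 1/7 = π_2 · 2/9: π_2/π_1 = (1/7)/(2/9) = 9/14.
From π_2 · 2/3 = π_3 · 3/5: π_3/π_2 = (2/3)/(3/5) = 10/9.
Take π_1 proportional to 1; then unnormalized π = (1, 9/14, 5/7). Normalize by dividing by the sum 33/14:
  π = (14/33, 3/11, 10/33).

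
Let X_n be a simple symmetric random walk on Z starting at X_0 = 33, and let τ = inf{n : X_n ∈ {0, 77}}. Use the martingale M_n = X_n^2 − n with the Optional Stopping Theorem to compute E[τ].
E[τ] = 1452

M_n = X_n^2 − n is a martingale (since E[X_{n+1}^2 | F_n] = X_n^2 + 1). By OST (τ has finite mean in a bounded region), E[M_τ] = E[M_0] = X_0^2 − 0 = 33^2 = 1089. Also E[M_τ] = E[X_τ^2] − E[τ]. The walk exits at 0 or 77, with P(hit 77 first) = 33/77, so E[X_τ^2] = 77^2 · 33/77 + 0 = 2541. Thus E[τ] = E[X_τ^2] − E[M_τ] = 2541 − 1089 = 1452 = 33(77 − 33) = 1452.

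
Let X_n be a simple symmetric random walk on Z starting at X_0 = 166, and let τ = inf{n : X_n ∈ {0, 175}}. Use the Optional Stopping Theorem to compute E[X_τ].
E[X_τ] = 166

X_n is a martingale and τ is a bounded-mean stopping time (indeed τ is finite a.s. with bounded expectation since the walk is in a bounded region). By the OST, E[X_τ] = E[X_0] = 166. Equivalently: E[X_τ] = 175 · P(hit 175 first) + 0 · P(hit 0 first) = 175 · (166/175) = 166.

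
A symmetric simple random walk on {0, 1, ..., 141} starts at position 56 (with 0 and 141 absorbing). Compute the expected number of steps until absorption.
E[τ | X_0 = 56] = 4760

Let v_k = E[τ | X_0 = k]. Boundary: v_0 = v_141 = 0. Recurrence: v_k = 1 + (v_{k-1} + v_{k+1})/2 for 1 ≤ k ≤ 140. The particular solution to v_k − (v_{k-1} + v_{k+1})/2 = 1 is v_k = −k^2. Adding homogeneous solution A + B k and matching boundaries gives v_k = k (141 − k). Substituting k = 56: v_56 = 56 · 85 = 4760.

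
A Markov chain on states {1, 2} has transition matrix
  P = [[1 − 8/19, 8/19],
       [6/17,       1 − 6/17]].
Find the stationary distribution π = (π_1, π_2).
π_1 = 57/125, π_2 = 68/125

Solve πP = π with π_1 + π_2 = 1. From πP = π: π_1 · (1 − 8/19) + π_2 · 6/17 = π_1 ⇒ π_2 · 6/17 = π_1 · 8/19 ⇒ π_2/π_1 = (8/19)/(6/17) = 68/57. Together with π_1 + π_2 = 1:
  π_1 = (6/17)/(8/19 + 6/17) = (6/17)/(250/323) = 57/125,
  π_2 = (8/19)/(8/19 + 6/17) = (8/19)/(250/323) = 68/125.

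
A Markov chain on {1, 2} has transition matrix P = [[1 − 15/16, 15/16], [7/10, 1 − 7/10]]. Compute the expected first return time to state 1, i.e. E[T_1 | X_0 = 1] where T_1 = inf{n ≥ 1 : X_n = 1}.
E[T_1 | X_0 = 1] = 1/π_1 = 131/56

For an irreducible recurrent Markov chain with stationary distribution π, E[T_i | X_0 = i] = 1/π_i (Kac's formula). Here π_1 = (7/10)/(15/16 + 7/10) = (7/10)/(131/80) = 56/131, so E[T_1 | X_0 = 1] = 1/π_1 = (15/16 + 7/10)/(7/10) = (131/80)/(7/10) = 131/56.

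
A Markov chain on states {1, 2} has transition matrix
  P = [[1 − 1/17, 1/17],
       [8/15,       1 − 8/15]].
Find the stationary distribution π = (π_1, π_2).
π_1 = 136/151, π_2 = 15/151

Solve πP = π with π_1 + π_2 = 1. From πP = π: π_1 · (1 − 1/17) + π_2 · 8/15 = π_1 ⇒ π_2 · 8/15 = π_1 · 1/17 ⇒ π_2/π_1 = (1/17)/(8/15) = 15/136. Together with π_1 + π_2 = 1:
  π_1 = (8/15)/(1/17 + 8/15) = (8/15)/(151/255) = 136/151,
  π_2 = (1/17)/(1/17 + 8/15) = (1/17)/(151/255) = 15/151.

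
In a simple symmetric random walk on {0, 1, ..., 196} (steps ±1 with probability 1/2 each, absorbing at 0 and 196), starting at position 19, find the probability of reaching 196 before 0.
P(hit 196 before 0) = 19/196

Let u_k = P(hit 196 before 0 | start at k). Then u_0 = 0, u_196 = 1, and u_k = u_{k-1}/2 + u_{k+1}/2 for 1 ≤ k ≤ 195. This harmonic recurrence is solved by u_k = k/196, giving u_19 = 19/196.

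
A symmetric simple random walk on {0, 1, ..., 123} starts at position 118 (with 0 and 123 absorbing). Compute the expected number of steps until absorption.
E[τ | X_0 = 118] = 590

Let v_k = E[τ | X_0 = k]. Boundary: v_0 = v_123 = 0. Recurrence: v_k = 1 + (v_{k-1} + v_{k+1})/2 for 1 ≤ k ≤ 122. The particular solution to v_k − (v_{k-1} + v_{k+1})/2 = 1 is v_k = −k^2. Adding homogeneous solution A + B k and matching boundaries gives v_k = k (123 − k). Substituting k = 118: v_118 = 118 · 5 = 590.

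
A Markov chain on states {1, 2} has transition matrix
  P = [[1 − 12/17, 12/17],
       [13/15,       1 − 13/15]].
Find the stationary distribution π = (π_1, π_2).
π_1 = 221/401, π_2 = 180/401

Solve πP = π with π_1 + π_2 = 1. From πP = π: π_1 · (1 − 12/17) + π_2 · 13/15 = π_1 ⇒ π_2 · 13/15 = π_1 · 12/17 ⇒ π_2/π_1 = (12/17)/(13/15) = 180/221. Together with π_1 + π_2 = 1:
  π_1 = (13/15)/(12/17 + 13/15) = (13/15)/(401/255) = 221/401,
  π_2 = (12/17)/(12/17 + 13/15) = (12/17)/(401/255) = 180/401.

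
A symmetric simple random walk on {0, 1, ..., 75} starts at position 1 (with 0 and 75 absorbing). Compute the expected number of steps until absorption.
E[τ | X_0 = 1] = 74

Let v_k = E[τ | X_0 = k]. Boundary: v_0 = v_75 = 0. Recurrence: v_k = 1 + (v_{k-1} + v_{k+1})/2 for 1 ≤ k ≤ 74. The particular solution to v_k − (v_{k-1} + v_{k+1})/2 = 1 is v_k = −k^2. Adding homogeneous solution A + B k and matching boundaries gives v_k = k (75 − k). Substituting k = 1: v_1 = 1 · 74 = 74.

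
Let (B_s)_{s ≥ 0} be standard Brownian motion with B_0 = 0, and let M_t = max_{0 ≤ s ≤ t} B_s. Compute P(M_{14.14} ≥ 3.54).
P(M_{14.14} ≥ 3.54) = 2·P(B_{14.14} ≥ 3.54) = 2(1 − Φ(3.54/√14.14)) ≈ 0.3465

By the reflection principle for Brownian motion, P(M_t ≥ a) = 2 · P(B_t ≥ a) for a ≥ 0. Since B_t ~ N(0, t), P(B_t ≥ 3.54) = 1 − Φ(3.54/√t) = 1 − Φ(3.54/√14.14) = 1 − Φ(0.9414). So
  P(M_{14.14} ≥ 3.54) = 2(1 − Φ(0.9414)) ≈ 0.3465.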